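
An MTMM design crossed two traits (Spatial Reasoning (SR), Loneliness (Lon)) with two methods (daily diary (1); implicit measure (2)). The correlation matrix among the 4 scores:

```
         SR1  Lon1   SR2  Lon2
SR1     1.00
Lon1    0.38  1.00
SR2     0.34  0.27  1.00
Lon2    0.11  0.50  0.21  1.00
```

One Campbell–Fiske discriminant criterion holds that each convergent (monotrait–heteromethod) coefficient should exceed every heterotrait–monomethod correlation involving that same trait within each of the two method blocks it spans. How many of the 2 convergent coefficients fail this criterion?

Convergent coefficients and their comparison sets:
SR (methods 1·2): 0.34 vs {0.38, 0.21} → fail.
Lon (methods 1·2): 0.50 vs {0.38, 0.21} → pass.
1 of 2 fail.

1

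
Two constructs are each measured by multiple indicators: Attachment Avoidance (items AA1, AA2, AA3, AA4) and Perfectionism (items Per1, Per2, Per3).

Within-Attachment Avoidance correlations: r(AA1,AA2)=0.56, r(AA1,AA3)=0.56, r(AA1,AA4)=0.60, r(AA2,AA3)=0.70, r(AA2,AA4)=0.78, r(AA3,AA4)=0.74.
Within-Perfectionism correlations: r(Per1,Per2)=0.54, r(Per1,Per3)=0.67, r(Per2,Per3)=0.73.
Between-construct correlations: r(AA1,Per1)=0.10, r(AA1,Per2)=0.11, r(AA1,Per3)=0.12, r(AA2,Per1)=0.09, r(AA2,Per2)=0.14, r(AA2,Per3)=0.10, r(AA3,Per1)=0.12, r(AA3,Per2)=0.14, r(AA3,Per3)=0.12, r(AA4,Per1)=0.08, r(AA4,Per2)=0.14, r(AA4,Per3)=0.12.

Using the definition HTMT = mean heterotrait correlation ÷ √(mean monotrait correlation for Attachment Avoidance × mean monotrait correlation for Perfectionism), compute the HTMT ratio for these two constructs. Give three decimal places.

Between-construct mean = 1.38/12 = 0.1150.
Mean within-AA = 3.94/6 = 0.6567; mean within-Per = 1.94/3 = 0.6467.
Geometric mean = √(0.6567 × 0.6467) = 0.6517.
HTMT = 0.1150 / 0.6517 = 0.176.

0.176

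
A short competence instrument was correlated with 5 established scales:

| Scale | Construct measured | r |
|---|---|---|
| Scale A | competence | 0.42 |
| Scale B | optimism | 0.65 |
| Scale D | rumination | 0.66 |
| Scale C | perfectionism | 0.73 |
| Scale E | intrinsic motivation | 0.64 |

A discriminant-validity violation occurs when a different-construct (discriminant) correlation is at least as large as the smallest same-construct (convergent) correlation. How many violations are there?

4

Convergent (same construct = competence): Scale A.
Smallest convergent = 0.42. Discriminant values: 0.65, 0.66, 0.73, 0.64; count ≥ 0.42 → 4.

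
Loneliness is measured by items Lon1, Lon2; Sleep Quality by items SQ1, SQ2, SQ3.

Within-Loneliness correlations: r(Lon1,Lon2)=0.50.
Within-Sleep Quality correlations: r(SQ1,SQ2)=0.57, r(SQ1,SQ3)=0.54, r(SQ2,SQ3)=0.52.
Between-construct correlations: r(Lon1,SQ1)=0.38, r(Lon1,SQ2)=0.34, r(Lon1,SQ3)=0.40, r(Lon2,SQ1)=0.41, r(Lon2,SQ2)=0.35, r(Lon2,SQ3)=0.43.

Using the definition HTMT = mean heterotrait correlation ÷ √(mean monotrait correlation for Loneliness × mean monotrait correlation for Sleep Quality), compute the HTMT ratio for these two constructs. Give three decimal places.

0.739

Mean between = 2.31/6 = 0.3850.
Mean within-Lon = 0.50/1 = 0.5000; mean within-SQ = 1.63/3 = 0.5433.
Geometric mean = √(0.5000 × 0.5433) = 0.5212.
HTMT = 0.3850 / 0.5212 = 0.739.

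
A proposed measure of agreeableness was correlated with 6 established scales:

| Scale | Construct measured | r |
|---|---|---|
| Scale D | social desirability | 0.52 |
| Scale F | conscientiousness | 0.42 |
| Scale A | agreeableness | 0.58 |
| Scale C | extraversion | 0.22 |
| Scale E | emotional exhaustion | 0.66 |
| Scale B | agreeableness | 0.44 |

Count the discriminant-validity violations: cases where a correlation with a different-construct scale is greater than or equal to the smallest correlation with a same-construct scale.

Convergent (same construct = agreeableness): Scale A, Scale B.
Smallest convergent = 0.44. Discriminant values: 0.52, 0.42, 0.22, 0.66; count ≥ 0.44 → 2.

2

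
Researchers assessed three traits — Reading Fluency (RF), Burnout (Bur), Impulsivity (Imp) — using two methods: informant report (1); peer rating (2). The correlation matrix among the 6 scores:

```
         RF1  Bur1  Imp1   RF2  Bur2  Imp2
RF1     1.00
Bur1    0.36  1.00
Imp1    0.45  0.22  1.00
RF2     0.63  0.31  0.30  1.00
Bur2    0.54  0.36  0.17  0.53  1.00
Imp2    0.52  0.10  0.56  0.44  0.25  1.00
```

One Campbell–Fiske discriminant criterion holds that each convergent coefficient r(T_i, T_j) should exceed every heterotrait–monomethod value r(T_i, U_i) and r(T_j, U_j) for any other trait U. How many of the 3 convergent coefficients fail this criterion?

1

Convergent coefficients and their comparison sets:
RF (methods 1·2): 0.63 vs {0.36, 0.53, 0.45, 0.44} → pass.
Bur (methods 1·2): 0.36 vs {0.36, 0.53, 0.22, 0.25} → fail.
Imp (methods 1·2): 0.56 vs {0.45, 0.44, 0.22, 0.25} → pass.
1 of 3 fail.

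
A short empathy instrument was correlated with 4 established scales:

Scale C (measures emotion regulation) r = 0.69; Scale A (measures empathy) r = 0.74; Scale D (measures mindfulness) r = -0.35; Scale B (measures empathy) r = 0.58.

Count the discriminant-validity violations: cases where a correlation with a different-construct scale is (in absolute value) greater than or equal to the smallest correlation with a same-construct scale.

1

Convergent (same construct = empathy): Scale A, Scale B.
Smallest convergent = 0.58. Discriminant |r|: 0.69, 0.35; count ≥ 0.58 → 1.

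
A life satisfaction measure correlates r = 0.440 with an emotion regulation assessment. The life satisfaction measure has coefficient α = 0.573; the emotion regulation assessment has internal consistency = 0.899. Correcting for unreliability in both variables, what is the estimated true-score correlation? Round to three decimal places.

0.613

r_true = r_obs / √(r_xx · r_yy) = 0.440 / √(0.573 × 0.899) = 0.440 / √0.515127 = 0.440 / 0.7177 ≈ 0.613.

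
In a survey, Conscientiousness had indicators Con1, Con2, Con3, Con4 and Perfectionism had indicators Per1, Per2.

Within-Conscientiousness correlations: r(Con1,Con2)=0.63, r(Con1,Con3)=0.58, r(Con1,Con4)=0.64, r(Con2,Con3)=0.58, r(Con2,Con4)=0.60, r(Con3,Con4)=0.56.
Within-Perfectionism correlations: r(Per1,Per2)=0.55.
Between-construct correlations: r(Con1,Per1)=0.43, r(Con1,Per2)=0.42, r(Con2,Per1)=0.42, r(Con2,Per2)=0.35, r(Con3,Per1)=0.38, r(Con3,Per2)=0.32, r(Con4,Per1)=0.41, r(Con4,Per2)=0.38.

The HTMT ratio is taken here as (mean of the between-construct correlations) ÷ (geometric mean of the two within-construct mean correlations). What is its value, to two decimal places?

0.68

Mean heterotrait r = 3.11/8 = 0.3888.
Mean within-Con = 3.59/6 = 0.5983; mean within-Per = 0.55/1 = 0.5500.
Geometric mean = √(0.5983 × 0.5500) = 0.5736.
HTMT = 0.3888 / 0.5736 = 0.68.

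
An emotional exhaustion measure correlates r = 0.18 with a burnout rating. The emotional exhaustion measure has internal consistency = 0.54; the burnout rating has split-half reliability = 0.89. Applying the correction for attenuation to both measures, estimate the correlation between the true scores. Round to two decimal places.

r_true = r_obs / √(r_xx · r_yy) = 0.18 / √(0.54 × 0.89) = 0.18 / √0.4806 = 0.18 / 0.6933 ≈ 0.26.

0.26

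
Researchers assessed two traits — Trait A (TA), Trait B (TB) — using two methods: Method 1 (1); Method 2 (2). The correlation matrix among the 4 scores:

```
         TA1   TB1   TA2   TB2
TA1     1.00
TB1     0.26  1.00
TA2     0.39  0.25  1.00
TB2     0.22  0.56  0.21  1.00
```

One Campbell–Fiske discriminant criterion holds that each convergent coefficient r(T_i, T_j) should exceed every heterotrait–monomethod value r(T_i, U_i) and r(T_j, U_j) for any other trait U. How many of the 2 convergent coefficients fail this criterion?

0

Convergent coefficients and their comparison sets:
TA (methods 1·2): 0.39 vs {0.26, 0.21} → pass.
TB (methods 1·2): 0.56 vs {0.26, 0.21} → pass.
0 of 2 fail.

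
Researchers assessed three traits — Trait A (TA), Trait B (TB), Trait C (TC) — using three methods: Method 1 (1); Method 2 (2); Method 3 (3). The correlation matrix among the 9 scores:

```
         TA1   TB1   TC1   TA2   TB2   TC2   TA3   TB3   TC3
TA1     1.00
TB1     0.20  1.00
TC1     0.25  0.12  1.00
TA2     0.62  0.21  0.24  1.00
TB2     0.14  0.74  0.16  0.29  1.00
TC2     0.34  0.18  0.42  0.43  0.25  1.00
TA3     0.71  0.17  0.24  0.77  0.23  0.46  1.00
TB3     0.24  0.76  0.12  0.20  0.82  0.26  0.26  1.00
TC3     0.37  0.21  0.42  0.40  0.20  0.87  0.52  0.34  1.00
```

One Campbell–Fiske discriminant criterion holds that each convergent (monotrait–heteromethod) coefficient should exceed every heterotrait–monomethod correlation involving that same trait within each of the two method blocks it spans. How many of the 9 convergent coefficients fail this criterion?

2

Convergent coefficients and their comparison sets:
TA (methods 1·2): 0.62 vs {0.20, 0.29, 0.25, 0.43} → pass.
TA (methods 1·3): 0.71 vs {0.20, 0.26, 0.25, 0.52} → pass.
TA (methods 2·3): 0.77 vs {0.29, 0.26, 0.43, 0.52} → pass.
TB (methods 1·2): 0.74 vs {0.20, 0.29, 0.12, 0.25} → pass.
TB (methods 1·3): 0.76 vs {0.20, 0.26, 0.12, 0.34} → pass.
TB (methods 2·3): 0.82 vs {0.29, 0.26, 0.25, 0.34} → pass.
TC (methods 1·2): 0.42 vs {0.25, 0.43, 0.12, 0.25} → fail.
TC (methods 1·3): 0.42 vs {0.25, 0.52, 0.12, 0.34} → fail.
TC (methods 2·3): 0.87 vs {0.43, 0.52, 0.25, 0.34} → pass.
2 of 9 fail.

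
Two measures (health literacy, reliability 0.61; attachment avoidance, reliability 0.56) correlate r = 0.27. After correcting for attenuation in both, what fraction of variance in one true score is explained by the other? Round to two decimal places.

0.21

Disattenuated r = 0.27 / √(0.61 × 0.56) = 0.27 / 0.5845 = 0.4619.
Shared true-score variance = 0.4619² = 0.2134 ≈ 0.21.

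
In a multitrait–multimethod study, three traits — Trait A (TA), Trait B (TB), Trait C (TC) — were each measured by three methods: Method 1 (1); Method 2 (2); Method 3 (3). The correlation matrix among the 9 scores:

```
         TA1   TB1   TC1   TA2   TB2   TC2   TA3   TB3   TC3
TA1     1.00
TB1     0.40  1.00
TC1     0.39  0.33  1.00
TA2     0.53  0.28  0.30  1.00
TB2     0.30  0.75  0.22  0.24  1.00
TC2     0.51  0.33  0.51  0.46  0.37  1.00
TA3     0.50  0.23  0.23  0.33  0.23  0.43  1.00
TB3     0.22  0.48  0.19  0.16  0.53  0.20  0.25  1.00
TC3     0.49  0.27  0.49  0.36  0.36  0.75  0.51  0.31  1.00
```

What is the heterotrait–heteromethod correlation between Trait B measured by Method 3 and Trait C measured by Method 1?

0.19

Different traits and methods: r(TB3, TC1) = 0.19.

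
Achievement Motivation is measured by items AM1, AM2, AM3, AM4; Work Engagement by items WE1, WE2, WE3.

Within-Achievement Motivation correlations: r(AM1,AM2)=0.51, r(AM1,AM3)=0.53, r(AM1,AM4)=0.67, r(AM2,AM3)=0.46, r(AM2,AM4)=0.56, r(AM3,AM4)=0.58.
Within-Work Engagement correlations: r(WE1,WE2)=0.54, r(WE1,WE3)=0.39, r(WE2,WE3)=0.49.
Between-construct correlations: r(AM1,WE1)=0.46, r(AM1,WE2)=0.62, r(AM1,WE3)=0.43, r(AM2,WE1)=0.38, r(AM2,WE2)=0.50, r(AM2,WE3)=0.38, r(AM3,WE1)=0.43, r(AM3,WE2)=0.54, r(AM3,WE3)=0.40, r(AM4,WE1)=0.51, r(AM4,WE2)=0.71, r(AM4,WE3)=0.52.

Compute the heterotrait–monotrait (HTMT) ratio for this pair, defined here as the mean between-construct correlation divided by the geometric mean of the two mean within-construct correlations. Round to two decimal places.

Mean heterotrait r = 5.88/12 = 0.4900.
Mean within-AM = 3.31/6 = 0.5517; mean within-WE = 1.42/3 = 0.4733.
Geometric mean = √(0.5517 × 0.4733) = 0.5110.
HTMT = 0.4900 / 0.5110 = 0.96.

0.96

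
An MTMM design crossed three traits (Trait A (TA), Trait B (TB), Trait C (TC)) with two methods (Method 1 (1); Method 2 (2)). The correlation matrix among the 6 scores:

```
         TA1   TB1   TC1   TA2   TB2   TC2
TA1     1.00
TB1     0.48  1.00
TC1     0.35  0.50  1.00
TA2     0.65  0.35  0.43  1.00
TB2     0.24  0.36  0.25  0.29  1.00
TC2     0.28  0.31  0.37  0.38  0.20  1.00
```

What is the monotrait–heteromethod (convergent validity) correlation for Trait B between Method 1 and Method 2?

0.36

Same trait (TB), different methods: r(TB1, TB2) = 0.36.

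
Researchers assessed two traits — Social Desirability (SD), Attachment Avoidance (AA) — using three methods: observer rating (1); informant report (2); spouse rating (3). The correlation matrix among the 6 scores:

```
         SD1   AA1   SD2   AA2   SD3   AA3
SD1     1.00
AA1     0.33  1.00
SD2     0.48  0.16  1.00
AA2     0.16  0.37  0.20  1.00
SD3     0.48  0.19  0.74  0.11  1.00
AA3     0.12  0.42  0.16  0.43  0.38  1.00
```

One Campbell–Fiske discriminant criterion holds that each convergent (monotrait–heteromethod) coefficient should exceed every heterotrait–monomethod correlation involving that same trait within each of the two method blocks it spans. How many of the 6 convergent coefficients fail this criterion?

Convergent coefficients and their comparison sets:
SD (methods 1·2): 0.48 vs {0.33, 0.20} → pass.
SD (methods 1·3): 0.48 vs {0.33, 0.38} → pass.
SD (methods 2·3): 0.74 vs {0.20, 0.38} → pass.
AA (methods 1·2): 0.37 vs {0.33, 0.20} → pass.
AA (methods 1·3): 0.42 vs {0.33, 0.38} → pass.
AA (methods 2·3): 0.43 vs {0.20, 0.38} → pass.
0 of 6 fail.

0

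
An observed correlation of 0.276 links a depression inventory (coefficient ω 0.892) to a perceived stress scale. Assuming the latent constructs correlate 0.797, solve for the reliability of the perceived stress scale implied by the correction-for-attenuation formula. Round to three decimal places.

r_true = r_obs / √(r_xx · r_yy) ⇒ 0.797 = 0.276 / √(0.892 · r_yy).
√(0.892 · r_yy) = 0.276 / 0.797 = 0.3463; 0.892 · r_yy = 0.1199; r_yy = 0.1199 / 0.892 ≈ 0.134.

0.134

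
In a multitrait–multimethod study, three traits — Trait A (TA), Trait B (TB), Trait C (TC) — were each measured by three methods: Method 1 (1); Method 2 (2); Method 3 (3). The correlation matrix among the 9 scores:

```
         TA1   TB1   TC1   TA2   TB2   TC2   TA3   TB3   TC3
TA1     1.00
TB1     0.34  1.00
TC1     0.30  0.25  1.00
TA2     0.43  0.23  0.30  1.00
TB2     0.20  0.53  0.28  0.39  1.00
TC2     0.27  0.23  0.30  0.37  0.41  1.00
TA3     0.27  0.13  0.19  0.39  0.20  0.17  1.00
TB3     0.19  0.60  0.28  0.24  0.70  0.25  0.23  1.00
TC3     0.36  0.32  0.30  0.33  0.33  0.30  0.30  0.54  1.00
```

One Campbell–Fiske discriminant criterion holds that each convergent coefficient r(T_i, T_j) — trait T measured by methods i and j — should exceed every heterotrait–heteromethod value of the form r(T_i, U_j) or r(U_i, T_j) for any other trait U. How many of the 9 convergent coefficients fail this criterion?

4

Each convergent coefficient versus the relevant comparison correlations:
TA (methods 1·2): 0.43 vs {0.20, 0.23, 0.27, 0.30} → pass.
TA (methods 1·3): 0.27 vs {0.19, 0.13, 0.36, 0.19} → fail.
TA (methods 2·3): 0.39 vs {0.24, 0.20, 0.33, 0.17} → pass.
TB (methods 1·2): 0.53 vs {0.23, 0.20, 0.23, 0.28} → pass.
TB (methods 1·3): 0.60 vs {0.13, 0.19, 0.32, 0.28} → pass.
TB (methods 2·3): 0.70 vs {0.20, 0.24, 0.33, 0.25} → pass.
TC (methods 1·2): 0.30 vs {0.30, 0.27, 0.28, 0.23} → fail.
TC (methods 1·3): 0.30 vs {0.19, 0.36, 0.28, 0.32} → fail.
TC (methods 2·3): 0.30 vs {0.17, 0.33, 0.25, 0.33} → fail.
4 of 9 fail.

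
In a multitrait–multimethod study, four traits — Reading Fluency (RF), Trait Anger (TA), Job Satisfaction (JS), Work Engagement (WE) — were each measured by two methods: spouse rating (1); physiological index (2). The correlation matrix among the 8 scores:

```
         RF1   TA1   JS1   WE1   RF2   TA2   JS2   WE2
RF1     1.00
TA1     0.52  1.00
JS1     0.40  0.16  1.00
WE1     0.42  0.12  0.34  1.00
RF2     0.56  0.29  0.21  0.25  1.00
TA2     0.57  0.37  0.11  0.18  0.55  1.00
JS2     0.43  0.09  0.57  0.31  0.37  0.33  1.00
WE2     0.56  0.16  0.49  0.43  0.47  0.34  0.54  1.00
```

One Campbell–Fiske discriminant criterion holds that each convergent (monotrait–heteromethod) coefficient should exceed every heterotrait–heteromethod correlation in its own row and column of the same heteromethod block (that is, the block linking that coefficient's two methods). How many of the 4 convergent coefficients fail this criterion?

Each convergent coefficient versus the relevant comparison correlations:
RF (methods 1·2): 0.56 vs {0.57, 0.29, 0.43, 0.21, 0.56, 0.25} → fail.
TA (methods 1·2): 0.37 vs {0.29, 0.57, 0.09, 0.11, 0.16, 0.18} → fail.
JS (methods 1·2): 0.57 vs {0.21, 0.43, 0.11, 0.09, 0.49, 0.31} → pass.
WE (methods 1·2): 0.43 vs {0.25, 0.56, 0.18, 0.16, 0.31, 0.49} → fail.
3 of 4 fail.

3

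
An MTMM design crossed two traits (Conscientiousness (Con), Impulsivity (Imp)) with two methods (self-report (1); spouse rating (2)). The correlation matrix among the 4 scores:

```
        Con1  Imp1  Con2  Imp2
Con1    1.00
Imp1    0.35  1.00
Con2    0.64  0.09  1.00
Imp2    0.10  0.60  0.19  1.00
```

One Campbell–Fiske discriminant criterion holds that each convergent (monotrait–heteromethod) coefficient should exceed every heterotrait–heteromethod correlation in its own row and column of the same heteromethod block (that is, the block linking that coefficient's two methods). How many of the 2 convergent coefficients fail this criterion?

Each convergent coefficient versus the relevant comparison correlations:
Con (methods 1·2): 0.64 vs {0.10, 0.09} → pass.
Imp (methods 1·2): 0.60 vs {0.09, 0.10} → pass.
0 of 2 fail.

0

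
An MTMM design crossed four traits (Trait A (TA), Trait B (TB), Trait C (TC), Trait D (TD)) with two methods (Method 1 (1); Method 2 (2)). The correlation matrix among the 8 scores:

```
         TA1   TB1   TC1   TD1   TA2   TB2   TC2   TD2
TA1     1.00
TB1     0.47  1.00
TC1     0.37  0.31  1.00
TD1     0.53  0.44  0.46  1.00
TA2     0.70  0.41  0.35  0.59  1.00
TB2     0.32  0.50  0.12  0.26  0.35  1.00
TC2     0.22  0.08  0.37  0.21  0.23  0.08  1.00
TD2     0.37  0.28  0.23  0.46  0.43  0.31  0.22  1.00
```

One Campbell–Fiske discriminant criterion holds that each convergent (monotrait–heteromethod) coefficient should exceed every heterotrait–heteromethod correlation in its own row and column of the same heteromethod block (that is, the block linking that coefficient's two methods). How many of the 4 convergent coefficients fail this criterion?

Convergent coefficients and their comparison sets:
TA (methods 1·2): 0.70 vs {0.32, 0.41, 0.22, 0.35, 0.37, 0.59} → pass.
TB (methods 1·2): 0.50 vs {0.41, 0.32, 0.08, 0.12, 0.28, 0.26} → pass.
TC (methods 1·2): 0.37 vs {0.35, 0.22, 0.12, 0.08, 0.23, 0.21} → pass.
TD (methods 1·2): 0.46 vs {0.59, 0.37, 0.26, 0.28, 0.21, 0.23} → fail.
1 of 4 fail.

1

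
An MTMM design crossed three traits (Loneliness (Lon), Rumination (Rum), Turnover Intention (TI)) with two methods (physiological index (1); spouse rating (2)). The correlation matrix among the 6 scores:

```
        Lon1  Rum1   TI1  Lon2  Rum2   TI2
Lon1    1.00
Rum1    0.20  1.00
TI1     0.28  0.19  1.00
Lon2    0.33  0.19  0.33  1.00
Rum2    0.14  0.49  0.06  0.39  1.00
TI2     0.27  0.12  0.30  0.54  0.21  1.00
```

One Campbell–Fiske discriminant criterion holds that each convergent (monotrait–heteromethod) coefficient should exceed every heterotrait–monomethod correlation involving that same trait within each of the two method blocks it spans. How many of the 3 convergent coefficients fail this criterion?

2

Each convergent coefficient versus the relevant comparison correlations:
Lon (methods 1·2): 0.33 vs {0.20, 0.39, 0.28, 0.54} → fail.
Rum (methods 1·2): 0.49 vs {0.20, 0.39, 0.19, 0.21} → pass.
TI (methods 1·2): 0.30 vs {0.28, 0.54, 0.19, 0.21} → fail.
2 of 3 fail.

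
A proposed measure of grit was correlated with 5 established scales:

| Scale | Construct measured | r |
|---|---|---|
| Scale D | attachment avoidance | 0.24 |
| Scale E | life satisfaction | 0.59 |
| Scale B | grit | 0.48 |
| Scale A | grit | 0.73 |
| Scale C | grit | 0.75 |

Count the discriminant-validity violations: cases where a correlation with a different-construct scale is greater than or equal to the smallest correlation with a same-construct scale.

1

Convergent (same construct = grit): Scale B, Scale A, Scale C.
Smallest convergent = 0.48. Discriminant values: 0.24, 0.59; count ≥ 0.48 → 1.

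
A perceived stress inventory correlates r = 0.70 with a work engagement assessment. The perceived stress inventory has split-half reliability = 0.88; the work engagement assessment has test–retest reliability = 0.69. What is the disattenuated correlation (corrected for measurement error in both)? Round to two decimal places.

r_true = r_obs / √(r_xx · r_yy) = 0.70 / √(0.88 × 0.69) = 0.70 / √0.6072 = 0.70 / 0.7792 ≈ 0.90.

0.90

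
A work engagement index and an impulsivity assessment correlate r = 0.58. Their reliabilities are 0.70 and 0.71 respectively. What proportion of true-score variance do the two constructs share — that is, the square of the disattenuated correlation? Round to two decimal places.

0.68

Disattenuated r = 0.58 / √(0.70 × 0.71) = 0.58 / 0.7050 = 0.8227.
Shared true-score variance = 0.8227² = 0.6768 ≈ 0.68.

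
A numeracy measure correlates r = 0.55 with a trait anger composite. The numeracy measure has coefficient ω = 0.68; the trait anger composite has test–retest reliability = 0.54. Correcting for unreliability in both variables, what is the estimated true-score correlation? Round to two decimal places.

r_true = r_obs / √(r_xx · r_yy) = 0.55 / √(0.68 × 0.54) = 0.55 / √0.3672 = 0.55 / 0.6060 ≈ 0.91.

0.91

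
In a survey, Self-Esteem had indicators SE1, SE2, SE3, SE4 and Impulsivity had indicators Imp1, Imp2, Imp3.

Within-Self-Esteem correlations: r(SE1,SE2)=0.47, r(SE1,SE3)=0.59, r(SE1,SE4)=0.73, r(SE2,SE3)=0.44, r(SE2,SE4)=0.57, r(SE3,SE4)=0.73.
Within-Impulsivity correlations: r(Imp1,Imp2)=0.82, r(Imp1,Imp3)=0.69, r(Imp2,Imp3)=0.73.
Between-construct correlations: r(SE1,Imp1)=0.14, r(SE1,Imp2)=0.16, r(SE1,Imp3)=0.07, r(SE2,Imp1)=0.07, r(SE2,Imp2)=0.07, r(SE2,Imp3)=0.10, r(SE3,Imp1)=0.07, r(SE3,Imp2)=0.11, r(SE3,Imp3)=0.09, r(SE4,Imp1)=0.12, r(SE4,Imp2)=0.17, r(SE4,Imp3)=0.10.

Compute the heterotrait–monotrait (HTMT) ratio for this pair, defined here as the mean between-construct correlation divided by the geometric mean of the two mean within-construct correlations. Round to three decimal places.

0.160

Mean between = 1.27/12 = 0.1058.
Mean within-SE = 3.53/6 = 0.5883; mean within-Imp = 2.24/3 = 0.7467.
Geometric mean = √(0.5883 × 0.7467) = 0.6628.
HTMT = 0.1058 / 0.6628 = 0.160.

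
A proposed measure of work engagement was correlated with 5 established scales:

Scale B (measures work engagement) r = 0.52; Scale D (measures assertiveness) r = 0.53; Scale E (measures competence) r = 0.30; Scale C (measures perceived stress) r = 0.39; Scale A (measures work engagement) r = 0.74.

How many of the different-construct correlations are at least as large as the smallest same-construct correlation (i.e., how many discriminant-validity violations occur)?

Convergent (same construct = work engagement): Scale B, Scale A.
Smallest convergent = 0.52. Discriminant values: 0.53, 0.30, 0.39; count ≥ 0.52 → 1.

1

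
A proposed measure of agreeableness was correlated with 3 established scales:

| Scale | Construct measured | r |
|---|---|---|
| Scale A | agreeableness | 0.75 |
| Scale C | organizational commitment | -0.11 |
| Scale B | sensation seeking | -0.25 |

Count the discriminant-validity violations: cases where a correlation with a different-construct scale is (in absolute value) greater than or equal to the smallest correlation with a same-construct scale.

0

Convergent (same construct = agreeableness): Scale A.
Smallest convergent = 0.75. Discriminant |r|: 0.11, 0.25; count ≥ 0.75 → 0.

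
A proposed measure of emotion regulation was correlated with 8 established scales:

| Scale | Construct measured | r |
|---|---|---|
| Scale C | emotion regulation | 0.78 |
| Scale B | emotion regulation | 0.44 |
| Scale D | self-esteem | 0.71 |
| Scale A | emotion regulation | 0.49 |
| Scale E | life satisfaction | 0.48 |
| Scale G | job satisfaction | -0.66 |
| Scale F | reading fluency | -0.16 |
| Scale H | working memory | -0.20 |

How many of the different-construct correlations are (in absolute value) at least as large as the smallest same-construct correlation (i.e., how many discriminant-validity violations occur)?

Convergent (same construct = emotion regulation): Scale C, Scale B, Scale A.
Smallest convergent = 0.44. Discriminant |r|: 0.71, 0.48, 0.66, 0.16, 0.20; count ≥ 0.44 → 3.

3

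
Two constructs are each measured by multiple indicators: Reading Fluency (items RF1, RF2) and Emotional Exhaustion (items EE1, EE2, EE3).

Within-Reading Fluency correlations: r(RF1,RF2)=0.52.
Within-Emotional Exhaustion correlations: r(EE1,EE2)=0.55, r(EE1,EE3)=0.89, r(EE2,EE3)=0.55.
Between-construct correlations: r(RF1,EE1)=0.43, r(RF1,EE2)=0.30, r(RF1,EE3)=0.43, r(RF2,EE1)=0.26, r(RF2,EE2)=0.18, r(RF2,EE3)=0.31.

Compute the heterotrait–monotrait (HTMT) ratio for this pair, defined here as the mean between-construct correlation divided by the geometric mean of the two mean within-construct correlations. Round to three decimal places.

0.542

Between-construct mean = 1.91/6 = 0.3183.
Mean within-RF = 0.52/1 = 0.5200; mean within-EE = 1.99/3 = 0.6633.
Geometric mean = √(0.5200 × 0.6633) = 0.5873.
HTMT = 0.3183 / 0.5873 = 0.542.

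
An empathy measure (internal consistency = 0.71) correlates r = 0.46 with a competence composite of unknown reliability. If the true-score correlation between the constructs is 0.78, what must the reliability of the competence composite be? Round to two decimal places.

r_true = r_obs / √(r_xx · r_yy) ⇒ 0.78 = 0.46 / √(0.71 · r_yy).
√(0.71 · r_yy) = 0.46 / 0.78 = 0.5897; 0.71 · r_yy = 0.3477; r_yy = 0.3477 / 0.71 ≈ 0.49.

0.49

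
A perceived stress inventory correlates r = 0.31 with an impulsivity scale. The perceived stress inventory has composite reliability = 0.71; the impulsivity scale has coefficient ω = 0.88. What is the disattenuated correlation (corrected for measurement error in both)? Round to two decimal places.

0.39

r_true = r_obs / √(r_xx · r_yy) = 0.31 / √(0.71 × 0.88) = 0.31 / √0.6248 = 0.31 / 0.7904 ≈ 0.39.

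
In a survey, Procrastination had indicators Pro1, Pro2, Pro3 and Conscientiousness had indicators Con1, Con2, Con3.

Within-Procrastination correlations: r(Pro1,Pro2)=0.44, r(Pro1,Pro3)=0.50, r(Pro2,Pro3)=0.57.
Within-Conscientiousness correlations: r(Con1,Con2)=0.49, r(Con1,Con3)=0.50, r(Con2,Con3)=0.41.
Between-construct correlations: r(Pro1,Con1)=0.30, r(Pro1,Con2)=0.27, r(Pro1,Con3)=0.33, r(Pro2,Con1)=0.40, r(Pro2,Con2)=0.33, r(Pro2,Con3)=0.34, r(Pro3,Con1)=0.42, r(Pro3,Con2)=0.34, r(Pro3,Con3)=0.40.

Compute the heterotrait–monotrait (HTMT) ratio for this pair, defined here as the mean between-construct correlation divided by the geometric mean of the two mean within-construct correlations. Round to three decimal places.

0.718

Mean heterotrait r = 3.13/9 = 0.3478.
Mean within-Pro = 1.51/3 = 0.5033; mean within-Con = 1.40/3 = 0.4667.
Geometric mean = √(0.5033 × 0.4667) = 0.4847.
HTMT = 0.3478 / 0.4847 = 0.718.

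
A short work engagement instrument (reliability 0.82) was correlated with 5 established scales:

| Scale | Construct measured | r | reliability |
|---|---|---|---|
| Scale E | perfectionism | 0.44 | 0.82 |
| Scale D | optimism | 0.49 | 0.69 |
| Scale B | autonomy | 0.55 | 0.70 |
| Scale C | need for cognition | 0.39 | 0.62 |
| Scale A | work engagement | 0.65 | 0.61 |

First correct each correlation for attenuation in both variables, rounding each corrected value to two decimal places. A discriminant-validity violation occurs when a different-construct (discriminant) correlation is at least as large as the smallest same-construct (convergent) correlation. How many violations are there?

0

Disattenuated r (r / √(r_scale · r_new)):
  Scale E (disc): 0.44 / √(0.82·0.82) = 0.54
  Scale D (disc): 0.49 / √(0.69·0.82) = 0.65
  Scale B (disc): 0.55 / √(0.70·0.82) = 0.73
  Scale C (disc): 0.39 / √(0.62·0.82) = 0.55
  Scale A (conv): 0.65 / √(0.61·0.82) = 0.92
Smallest convergent = 0.92. Discriminant values: 0.54, 0.65, 0.73, 0.55; count ≥ 0.92 → 0.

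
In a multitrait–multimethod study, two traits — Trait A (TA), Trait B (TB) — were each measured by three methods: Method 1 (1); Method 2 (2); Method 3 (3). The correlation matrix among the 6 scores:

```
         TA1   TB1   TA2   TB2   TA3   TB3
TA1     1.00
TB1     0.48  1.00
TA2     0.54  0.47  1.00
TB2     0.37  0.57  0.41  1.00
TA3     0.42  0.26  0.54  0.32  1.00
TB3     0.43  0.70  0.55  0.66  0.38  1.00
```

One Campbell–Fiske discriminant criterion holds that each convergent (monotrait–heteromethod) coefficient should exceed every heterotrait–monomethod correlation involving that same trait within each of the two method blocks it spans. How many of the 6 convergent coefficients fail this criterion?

1

Convergent coefficients and their comparison sets:
TA (methods 1·2): 0.54 vs {0.48, 0.41} → pass.
TA (methods 1·3): 0.42 vs {0.48, 0.38} → fail.
TA (methods 2·3): 0.54 vs {0.41, 0.38} → pass.
TB (methods 1·2): 0.57 vs {0.48, 0.41} → pass.
TB (methods 1·3): 0.70 vs {0.48, 0.38} → pass.
TB (methods 2·3): 0.66 vs {0.41, 0.38} → pass.
1 of 6 fail.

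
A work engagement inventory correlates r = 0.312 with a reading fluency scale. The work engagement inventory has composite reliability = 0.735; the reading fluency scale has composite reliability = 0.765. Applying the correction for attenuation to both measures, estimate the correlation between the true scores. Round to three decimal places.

0.416

r_true = r_obs / √(r_xx · r_yy) = 0.312 / √(0.735 × 0.765) = 0.312 / √0.562275 = 0.312 / 0.7498 ≈ 0.416.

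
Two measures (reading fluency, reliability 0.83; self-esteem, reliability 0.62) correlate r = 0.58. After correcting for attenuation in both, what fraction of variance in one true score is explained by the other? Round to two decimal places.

Disattenuated r = 0.58 / √(0.83 × 0.62) = 0.58 / 0.7174 = 0.8085.
Shared true-score variance = 0.8085² = 0.6537 ≈ 0.65.

0.65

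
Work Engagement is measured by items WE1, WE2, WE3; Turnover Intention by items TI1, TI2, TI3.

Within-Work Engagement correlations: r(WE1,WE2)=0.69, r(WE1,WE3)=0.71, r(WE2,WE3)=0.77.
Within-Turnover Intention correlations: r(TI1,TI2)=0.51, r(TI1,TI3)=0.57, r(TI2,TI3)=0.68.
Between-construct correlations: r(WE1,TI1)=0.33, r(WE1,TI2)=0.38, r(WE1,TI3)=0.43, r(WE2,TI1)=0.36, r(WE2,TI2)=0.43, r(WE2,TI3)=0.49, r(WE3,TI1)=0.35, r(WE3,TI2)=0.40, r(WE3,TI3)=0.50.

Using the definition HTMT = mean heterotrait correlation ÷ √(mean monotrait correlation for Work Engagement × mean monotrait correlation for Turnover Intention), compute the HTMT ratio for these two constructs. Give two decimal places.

0.63

Mean between = 3.67/9 = 0.4078.
Mean within-WE = 2.17/3 = 0.7233; mean within-TI = 1.76/3 = 0.5867.
Geometric mean = √(0.7233 × 0.5867) = 0.6514.
HTMT = 0.4078 / 0.6514 = 0.63.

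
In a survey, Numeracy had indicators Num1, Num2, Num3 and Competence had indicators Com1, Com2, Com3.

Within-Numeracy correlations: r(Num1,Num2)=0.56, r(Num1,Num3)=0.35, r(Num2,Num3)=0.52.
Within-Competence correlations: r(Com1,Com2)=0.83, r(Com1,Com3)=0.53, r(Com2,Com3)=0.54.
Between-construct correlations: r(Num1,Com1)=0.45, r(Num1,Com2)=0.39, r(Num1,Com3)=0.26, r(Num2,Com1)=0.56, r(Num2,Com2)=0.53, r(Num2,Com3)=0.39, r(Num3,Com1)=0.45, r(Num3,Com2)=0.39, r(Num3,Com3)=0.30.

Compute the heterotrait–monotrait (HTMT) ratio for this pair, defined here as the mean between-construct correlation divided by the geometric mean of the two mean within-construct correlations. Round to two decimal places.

Between-construct mean = 3.72/9 = 0.4133.
Mean within-Num = 1.43/3 = 0.4767; mean within-Com = 1.90/3 = 0.6333.
Geometric mean = √(0.4767 × 0.6333) = 0.5494.
HTMT = 0.4133 / 0.5494 = 0.75.

0.75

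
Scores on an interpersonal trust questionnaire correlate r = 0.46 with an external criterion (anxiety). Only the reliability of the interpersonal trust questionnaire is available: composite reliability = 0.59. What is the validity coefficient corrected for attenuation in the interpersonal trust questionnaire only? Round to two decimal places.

Single correction: r_c = r_obs / √r_xx = 0.46 / √0.59 = 0.46 / 0.7681 ≈ 0.60.

0.60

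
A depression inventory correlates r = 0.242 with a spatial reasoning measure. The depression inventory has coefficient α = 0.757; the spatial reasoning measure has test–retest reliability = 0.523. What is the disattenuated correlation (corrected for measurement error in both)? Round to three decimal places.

0.385

r_true = r_obs / √(r_xx · r_yy) = 0.242 / √(0.757 × 0.523) = 0.242 / √0.395911 = 0.242 / 0.6292 ≈ 0.385.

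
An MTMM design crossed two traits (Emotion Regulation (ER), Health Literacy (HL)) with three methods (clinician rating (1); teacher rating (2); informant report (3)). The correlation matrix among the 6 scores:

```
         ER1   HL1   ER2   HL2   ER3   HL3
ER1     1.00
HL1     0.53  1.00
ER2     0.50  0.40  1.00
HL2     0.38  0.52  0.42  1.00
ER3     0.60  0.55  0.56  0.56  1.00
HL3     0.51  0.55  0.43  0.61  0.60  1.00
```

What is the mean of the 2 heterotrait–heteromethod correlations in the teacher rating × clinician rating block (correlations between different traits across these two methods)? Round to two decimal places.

HTHM values (method 2 × method 1): 0.40, 0.38; mean = 0.78/2 = 0.39.

0.39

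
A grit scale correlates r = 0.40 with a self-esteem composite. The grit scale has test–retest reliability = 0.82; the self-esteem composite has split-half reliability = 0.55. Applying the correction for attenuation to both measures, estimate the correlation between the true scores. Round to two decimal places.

r_true = r_obs / √(r_xx · r_yy) = 0.40 / √(0.82 × 0.55) = 0.40 / √0.4510 = 0.40 / 0.6716 ≈ 0.60.

0.60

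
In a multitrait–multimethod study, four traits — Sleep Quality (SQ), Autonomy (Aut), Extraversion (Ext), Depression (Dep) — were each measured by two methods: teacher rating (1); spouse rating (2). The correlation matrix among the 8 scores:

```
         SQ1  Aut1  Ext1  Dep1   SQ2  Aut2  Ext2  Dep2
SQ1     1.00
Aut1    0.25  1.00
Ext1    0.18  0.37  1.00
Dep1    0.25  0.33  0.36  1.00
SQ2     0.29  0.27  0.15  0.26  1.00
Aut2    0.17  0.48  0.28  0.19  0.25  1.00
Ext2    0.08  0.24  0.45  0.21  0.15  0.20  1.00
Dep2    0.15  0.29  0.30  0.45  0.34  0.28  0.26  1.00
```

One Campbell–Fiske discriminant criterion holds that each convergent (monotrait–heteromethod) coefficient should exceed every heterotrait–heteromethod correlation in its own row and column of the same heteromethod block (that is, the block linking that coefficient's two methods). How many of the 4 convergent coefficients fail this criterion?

0

Convergent coefficients and their comparison sets:
SQ (methods 1·2): 0.29 vs {0.17, 0.27, 0.08, 0.15, 0.15, 0.26} → pass.
Aut (methods 1·2): 0.48 vs {0.27, 0.17, 0.24, 0.28, 0.29, 0.19} → pass.
Ext (methods 1·2): 0.45 vs {0.15, 0.08, 0.28, 0.24, 0.30, 0.21} → pass.
Dep (methods 1·2): 0.45 vs {0.26, 0.15, 0.19, 0.29, 0.21, 0.30} → pass.
0 of 4 fail.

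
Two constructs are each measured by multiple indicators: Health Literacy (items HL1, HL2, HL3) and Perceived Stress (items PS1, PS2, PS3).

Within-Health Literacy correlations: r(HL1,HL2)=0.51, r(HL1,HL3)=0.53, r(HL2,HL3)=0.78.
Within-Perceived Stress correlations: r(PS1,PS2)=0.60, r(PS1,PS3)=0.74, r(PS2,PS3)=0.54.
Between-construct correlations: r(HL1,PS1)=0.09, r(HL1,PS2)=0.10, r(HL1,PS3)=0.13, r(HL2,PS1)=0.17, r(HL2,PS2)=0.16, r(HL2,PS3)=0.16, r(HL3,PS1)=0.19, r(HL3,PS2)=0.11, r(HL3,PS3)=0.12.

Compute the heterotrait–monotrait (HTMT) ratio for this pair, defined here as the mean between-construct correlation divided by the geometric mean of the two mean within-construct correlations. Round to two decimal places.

Between-construct mean = 1.23/9 = 0.1367.
Mean within-HL = 1.82/3 = 0.6067; mean within-PS = 1.88/3 = 0.6267.
Geometric mean = √(0.6067 × 0.6267) = 0.6166.
HTMT = 0.1367 / 0.6166 = 0.22.

0.22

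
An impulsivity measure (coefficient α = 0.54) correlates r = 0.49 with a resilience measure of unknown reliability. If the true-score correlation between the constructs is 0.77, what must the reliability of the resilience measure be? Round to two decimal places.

0.75

r_true = r_obs / √(r_xx · r_yy) ⇒ 0.77 = 0.49 / √(0.54 · r_yy).
√(0.54 · r_yy) = 0.49 / 0.77 = 0.6364; 0.54 · r_yy = 0.4050; r_yy = 0.4050 / 0.54 ≈ 0.75.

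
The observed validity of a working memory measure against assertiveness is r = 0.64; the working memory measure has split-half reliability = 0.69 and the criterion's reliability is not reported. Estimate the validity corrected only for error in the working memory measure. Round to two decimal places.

0.77

Single correction: r_c = r_obs / √r_xx = 0.64 / √0.69 = 0.64 / 0.8307 ≈ 0.77.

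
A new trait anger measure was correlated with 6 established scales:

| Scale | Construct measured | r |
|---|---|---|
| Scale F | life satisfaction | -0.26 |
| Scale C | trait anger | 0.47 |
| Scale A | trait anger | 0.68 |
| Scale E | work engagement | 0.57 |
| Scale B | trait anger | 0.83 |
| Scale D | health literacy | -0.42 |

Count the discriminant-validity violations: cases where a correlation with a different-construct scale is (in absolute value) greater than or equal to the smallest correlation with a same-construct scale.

1

Convergent (same construct = trait anger): Scale C, Scale A, Scale B.
Smallest convergent = 0.47. Discriminant |r|: 0.26, 0.57, 0.42; count ≥ 0.47 → 1.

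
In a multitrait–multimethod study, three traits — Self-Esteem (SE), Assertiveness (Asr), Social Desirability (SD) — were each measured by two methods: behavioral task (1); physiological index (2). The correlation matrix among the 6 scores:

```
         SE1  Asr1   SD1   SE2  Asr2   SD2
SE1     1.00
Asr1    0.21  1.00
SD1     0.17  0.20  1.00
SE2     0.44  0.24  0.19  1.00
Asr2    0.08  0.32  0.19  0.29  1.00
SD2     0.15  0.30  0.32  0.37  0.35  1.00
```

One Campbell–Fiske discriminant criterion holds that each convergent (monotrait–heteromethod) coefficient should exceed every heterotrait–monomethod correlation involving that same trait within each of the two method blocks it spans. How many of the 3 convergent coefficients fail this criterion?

2

Each convergent coefficient versus the relevant comparison correlations:
SE (methods 1·2): 0.44 vs {0.21, 0.29, 0.17, 0.37} → pass.
Asr (methods 1·2): 0.32 vs {0.21, 0.29, 0.20, 0.35} → fail.
SD (methods 1·2): 0.32 vs {0.17, 0.37, 0.20, 0.35} → fail.
2 of 3 fail.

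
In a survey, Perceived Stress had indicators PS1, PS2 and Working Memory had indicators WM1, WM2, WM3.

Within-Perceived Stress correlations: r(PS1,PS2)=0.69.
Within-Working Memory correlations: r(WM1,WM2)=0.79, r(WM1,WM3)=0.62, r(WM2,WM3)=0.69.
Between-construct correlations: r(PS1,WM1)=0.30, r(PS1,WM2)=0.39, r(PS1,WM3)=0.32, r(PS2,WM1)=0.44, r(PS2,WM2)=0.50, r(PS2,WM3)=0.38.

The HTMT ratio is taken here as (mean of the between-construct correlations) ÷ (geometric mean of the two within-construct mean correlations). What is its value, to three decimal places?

Mean heterotrait r = 2.33/6 = 0.3883.
Mean within-PS = 0.69/1 = 0.6900; mean within-WM = 2.10/3 = 0.7000.
Geometric mean = √(0.6900 × 0.7000) = 0.6950.
HTMT = 0.3883 / 0.6950 = 0.559.

0.559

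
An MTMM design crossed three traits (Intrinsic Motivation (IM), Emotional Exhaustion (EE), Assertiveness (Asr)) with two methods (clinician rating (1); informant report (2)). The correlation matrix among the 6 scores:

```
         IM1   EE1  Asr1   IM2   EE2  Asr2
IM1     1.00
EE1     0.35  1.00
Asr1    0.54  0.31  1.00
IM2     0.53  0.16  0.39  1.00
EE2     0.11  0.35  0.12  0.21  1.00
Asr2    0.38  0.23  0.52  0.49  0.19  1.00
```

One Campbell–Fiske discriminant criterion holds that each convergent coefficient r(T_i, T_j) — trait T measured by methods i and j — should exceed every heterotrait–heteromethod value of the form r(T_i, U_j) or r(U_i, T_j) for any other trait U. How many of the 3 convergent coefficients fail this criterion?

0

Each convergent coefficient versus the relevant comparison correlations:
IM (methods 1·2): 0.53 vs {0.11, 0.16, 0.38, 0.39} → pass.
EE (methods 1·2): 0.35 vs {0.16, 0.11, 0.23, 0.12} → pass.
Asr (methods 1·2): 0.52 vs {0.39, 0.38, 0.12, 0.23} → pass.
0 of 3 fail.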